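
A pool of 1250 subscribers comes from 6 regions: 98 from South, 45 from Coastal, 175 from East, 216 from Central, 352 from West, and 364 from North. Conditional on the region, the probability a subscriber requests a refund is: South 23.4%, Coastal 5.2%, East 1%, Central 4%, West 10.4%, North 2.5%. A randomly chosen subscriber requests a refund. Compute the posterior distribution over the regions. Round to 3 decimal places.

South 0.282, Coastal 0.029, East 0.022, Central 0.106, West 0.450, North 0.112

Prior × likelihood for each hypothesis:
  South: 0.0784 × 0.234 = 0.0183456
  Coastal: 0.036 × 0.052 = 0.001872
  East: 0.14 × 0.01 = 0.0014
  Central: 0.1728 × 0.04 = 0.006912
  West: 0.2816 × 0.104 = 0.0292864
  North: 0.2912 × 0.025 = 0.00728
Sum = 0.065096.
P(South | refund) = 0.0183456/0.065096 ≈ 0.282
P(Coastal | refund) = 0.001872/0.065096 ≈ 0.029
P(East | refund) = 0.0014/0.065096 ≈ 0.022
P(Central | refund) = 0.006912/0.065096 ≈ 0.106
P(West | refund) = 0.0292864/0.065096 ≈ 0.450
P(North | refund) = 0.00728/0.065096 ≈ 0.112
(Check: 0.282+0.029+0.022+0.106+0.450+0.112 = 1.001.)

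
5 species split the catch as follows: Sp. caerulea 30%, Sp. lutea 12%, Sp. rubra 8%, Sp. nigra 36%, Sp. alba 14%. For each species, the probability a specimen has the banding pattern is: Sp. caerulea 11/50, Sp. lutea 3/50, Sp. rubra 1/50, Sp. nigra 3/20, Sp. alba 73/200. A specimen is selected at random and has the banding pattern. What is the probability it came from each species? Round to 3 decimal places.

Sp. caerulea 0.367, Sp. lutea 0.040, Sp. rubra 0.009, Sp. nigra 0.300, Sp. alba 0.284

Unnormalized posteriors (prior × likelihood):
  Sp. caerulea: 0.3 × 0.22 = 0.066
  Sp. lutea: 0.12 × 0.06 = 0.0072
  Sp. rubra: 0.08 × 0.02 = 0.0016
  Sp. nigra: 0.36 × 0.15 = 0.054
  Sp. alba: 0.14 × 0.365 = 0.0511
Normalizing constant = 0.1799.
P(Sp. caerulea | banded) = 0.066/0.1799 ≈ 0.367
P(Sp. lutea | banded) = 0.0072/0.1799 ≈ 0.040
P(Sp. rubra | banded) = 0.0016/0.1799 ≈ 0.009
P(Sp. nigra | banded) = 0.054/0.1799 ≈ 0.300
P(Sp. alba | banded) = 0.0511/0.1799 ≈ 0.284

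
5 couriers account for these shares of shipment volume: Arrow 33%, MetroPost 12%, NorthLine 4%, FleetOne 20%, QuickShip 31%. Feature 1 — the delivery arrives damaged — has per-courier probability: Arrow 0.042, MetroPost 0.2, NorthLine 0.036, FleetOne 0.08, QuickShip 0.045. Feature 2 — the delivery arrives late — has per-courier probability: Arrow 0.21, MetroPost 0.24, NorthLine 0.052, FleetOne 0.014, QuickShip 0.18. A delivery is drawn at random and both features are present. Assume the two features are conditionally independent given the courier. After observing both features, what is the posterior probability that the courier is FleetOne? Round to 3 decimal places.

0.020

Compute prior × likelihood for every hypothesis:
  Arrow: 0.33 × 0.042 × 0.21 = 0.0029106
  MetroPost: 0.12 × 0.2 × 0.24 = 0.00576
  NorthLine: 0.04 × 0.036 × 0.052 = 0.00007488
  FleetOne: 0.2 × 0.08 × 0.014 = 0.000224
  QuickShip: 0.31 × 0.045 × 0.18 = 0.002511
Normalizing constant = 0.01148048.
P(FleetOne | evidence) = 0.000224 / 0.01148048 ≈ 0.020.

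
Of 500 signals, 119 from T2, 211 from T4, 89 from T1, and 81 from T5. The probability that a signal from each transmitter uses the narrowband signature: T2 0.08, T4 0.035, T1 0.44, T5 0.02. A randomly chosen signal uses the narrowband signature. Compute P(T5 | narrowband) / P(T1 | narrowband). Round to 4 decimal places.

0.0414

By Bayes' rule, posterior ∝ prior × likelihood:
  T2: 0.238 × 0.08 = 0.01904
  T4: 0.422 × 0.035 = 0.01477
  T1: 0.178 × 0.44 = 0.07832
  T5: 0.162 × 0.02 = 0.00324
Total = 0.11537.
The ratio is 0.00324 / 0.07832 (the normalizer cancels) = 0.0414.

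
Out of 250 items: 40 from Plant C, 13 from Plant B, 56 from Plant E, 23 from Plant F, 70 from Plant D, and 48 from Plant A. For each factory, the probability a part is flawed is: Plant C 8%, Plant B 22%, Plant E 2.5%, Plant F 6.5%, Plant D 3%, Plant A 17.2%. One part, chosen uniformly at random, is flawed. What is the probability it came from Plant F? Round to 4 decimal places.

By Bayes' rule, posterior ∝ prior × likelihood:
  Plant C: 0.16 × 0.08 = 0.0128
  Plant B: 0.052 × 0.22 = 0.01144
  Plant E: 0.224 × 0.025 = 0.0056
  Plant F: 0.092 × 0.065 = 0.00598
  Plant D: 0.28 × 0.03 = 0.0084
  Plant A: 0.192 × 0.172 = 0.033024
Normalizing constant = 0.077244.
P(Plant F | evidence) = 0.00598 / 0.077244 ≈ 0.0774.

0.0774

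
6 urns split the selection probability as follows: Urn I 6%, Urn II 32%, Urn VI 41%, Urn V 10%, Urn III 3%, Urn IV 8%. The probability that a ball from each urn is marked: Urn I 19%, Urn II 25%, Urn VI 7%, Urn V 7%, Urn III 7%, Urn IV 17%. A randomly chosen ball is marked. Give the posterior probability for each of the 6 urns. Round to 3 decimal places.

By Bayes' rule, posterior ∝ prior × likelihood:
  Urn I: 0.06 × 0.19 = 0.0114
  Urn II: 0.32 × 0.25 = 0.08
  Urn VI: 0.41 × 0.07 = 0.0287
  Urn V: 0.1 × 0.07 = 0.007
  Urn III: 0.03 × 0.07 = 0.0021
  Urn IV: 0.08 × 0.17 = 0.0136
Total = 0.1428.
P(Urn I | marked) = 0.0114/0.1428 ≈ 0.080
P(Urn II | marked) = 0.08/0.1428 ≈ 0.560
P(Urn VI | marked) = 0.0287/0.1428 ≈ 0.201
P(Urn V | marked) = 0.007/0.1428 ≈ 0.049
P(Urn III | marked) = 0.0021/0.1428 ≈ 0.015
P(Urn IV | marked) = 0.0136/0.1428 ≈ 0.095

Urn I 0.080, Urn II 0.560, Urn VI 0.201, Urn V 0.049, Urn III 0.015, Urn IV 0.095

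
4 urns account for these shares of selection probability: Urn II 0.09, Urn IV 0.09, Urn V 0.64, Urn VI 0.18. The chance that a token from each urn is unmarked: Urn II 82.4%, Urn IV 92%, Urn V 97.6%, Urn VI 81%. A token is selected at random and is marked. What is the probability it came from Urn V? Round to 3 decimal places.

Taking complements, P(marked | each) = Urn II 0.176, Urn IV 0.08, Urn V 0.024, Urn VI 0.19.
Compute prior × likelihood for every hypothesis:
  Urn II: 0.09 × 0.176 = 0.01584
  Urn IV: 0.09 × 0.08 = 0.0072
  Urn V: 0.64 × 0.024 = 0.01536
  Urn VI: 0.18 × 0.19 = 0.0342
Sum = 0.0726.
P(Urn V | evidence) = 0.01536 / 0.0726 ≈ 0.212.

0.212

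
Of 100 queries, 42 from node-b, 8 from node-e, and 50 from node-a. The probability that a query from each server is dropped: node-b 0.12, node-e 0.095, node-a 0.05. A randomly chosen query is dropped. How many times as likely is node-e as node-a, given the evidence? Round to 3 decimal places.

0.304

By Bayes' rule, posterior ∝ prior × likelihood:
  node-b: 0.42 × 0.12 = 0.0504
  node-e: 0.08 × 0.095 = 0.0076
  node-a: 0.5 × 0.05 = 0.025
Normalizing constant = 0.083.
The ratio is 0.0076 / 0.025 (the normalizer cancels) = 0.304.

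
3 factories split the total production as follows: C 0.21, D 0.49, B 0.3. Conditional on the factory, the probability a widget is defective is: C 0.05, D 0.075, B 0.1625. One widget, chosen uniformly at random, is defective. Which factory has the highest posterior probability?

B

Compute prior × likelihood for every hypothesis:
  C: 0.21 × 0.05 = 0.0105
  D: 0.49 × 0.075 = 0.03675
  B: 0.3 × 0.1625 = 0.04875
Total = 0.096.
Largest term belongs to B, so B is most probable.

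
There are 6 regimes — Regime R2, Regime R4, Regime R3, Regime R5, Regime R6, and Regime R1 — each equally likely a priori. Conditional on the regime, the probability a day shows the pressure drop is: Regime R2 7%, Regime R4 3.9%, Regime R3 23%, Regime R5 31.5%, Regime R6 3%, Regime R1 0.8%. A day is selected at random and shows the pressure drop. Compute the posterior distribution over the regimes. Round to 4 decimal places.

Since the prior is uniform, the posterior is proportional to the likelihood:
  Regime R2: 0.07
  Regime R4: 0.039
  Regime R3: 0.23
  Regime R5: 0.315
  Regime R6: 0.03
  Regime R1: 0.008
Total = 0.692.
P(Regime R2 | drop) = 0.07/0.692 ≈ 0.1012
P(Regime R4 | drop) = 0.039/0.692 ≈ 0.0564
P(Regime R3 | drop) = 0.23/0.692 ≈ 0.3324
P(Regime R5 | drop) = 0.315/0.692 ≈ 0.4552
P(Regime R6 | drop) = 0.03/0.692 ≈ 0.0434
P(Regime R1 | drop) = 0.008/0.692 ≈ 0.0116
(Check: 0.1012+0.0564+0.3324+0.4552+0.0434+0.0116 = 1.0002.)

Regime R2 0.1012, Regime R4 0.0564, Regime R3 0.3324, Regime R5 0.4552, Regime R6 0.0434, Regime R1 0.0116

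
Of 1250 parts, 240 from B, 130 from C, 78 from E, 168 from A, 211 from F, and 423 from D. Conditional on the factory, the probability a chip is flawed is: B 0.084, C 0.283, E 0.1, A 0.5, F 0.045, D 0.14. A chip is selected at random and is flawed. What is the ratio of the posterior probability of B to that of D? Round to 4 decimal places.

Compute prior × likelihood for every hypothesis:
  B: 0.192 × 0.084 = 0.016128
  C: 0.104 × 0.283 = 0.029432
  E: 0.0624 × 0.1 = 0.00624
  A: 0.1344 × 0.5 = 0.0672
  F: 0.1688 × 0.045 = 0.007596
  D: 0.3384 × 0.14 = 0.047376
Normalizing constant = 0.173972.
The ratio is 0.016128 / 0.047376 (the normalizer cancels) = 0.3404.

0.3404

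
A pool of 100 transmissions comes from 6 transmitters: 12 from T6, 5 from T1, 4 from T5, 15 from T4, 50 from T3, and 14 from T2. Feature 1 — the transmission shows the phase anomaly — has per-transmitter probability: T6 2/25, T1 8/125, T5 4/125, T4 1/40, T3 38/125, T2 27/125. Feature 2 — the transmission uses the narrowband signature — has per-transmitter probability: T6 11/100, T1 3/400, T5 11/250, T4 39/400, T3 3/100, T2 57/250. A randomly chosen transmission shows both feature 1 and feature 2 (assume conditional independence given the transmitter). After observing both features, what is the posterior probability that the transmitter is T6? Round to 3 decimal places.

0.082

Unnormalized posteriors (prior × likelihood):
  T6: 0.12 × 0.08 × 0.11 = 0.001056
  T1: 0.05 × 0.064 × 0.0075 = 0.000024
  T5: 0.04 × 0.032 × 0.044 = 0.00005632
  T4: 0.15 × 0.025 × 0.0975 = 0.000365625
  T3: 0.5 × 0.304 × 0.03 = 0.00456
  T2: 0.14 × 0.216 × 0.228 = 0.00689472
Sum = 0.012956665.
P(T6 | evidence) = 0.001056 / 0.012956665 ≈ 0.082.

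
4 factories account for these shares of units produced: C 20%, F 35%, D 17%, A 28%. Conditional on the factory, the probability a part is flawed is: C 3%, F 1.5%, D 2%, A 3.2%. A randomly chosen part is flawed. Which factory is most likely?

A

By Bayes' rule, posterior ∝ prior × likelihood:
  C: 0.2 × 0.03 = 0.006
  F: 0.35 × 0.015 = 0.00525
  D: 0.17 × 0.02 = 0.0034
  A: 0.28 × 0.032 = 0.00896
Sum = 0.02361.
Largest term belongs to A, so A is most probable.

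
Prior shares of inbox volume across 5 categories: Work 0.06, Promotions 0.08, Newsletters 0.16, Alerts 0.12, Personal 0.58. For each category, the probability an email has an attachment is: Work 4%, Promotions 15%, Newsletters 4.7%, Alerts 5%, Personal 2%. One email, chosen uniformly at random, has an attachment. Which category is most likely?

Prior × likelihood for each hypothesis:
  Work: 0.06 × 0.04 = 0.0024
  Promotions: 0.08 × 0.15 = 0.012
  Newsletters: 0.16 × 0.047 = 0.00752
  Alerts: 0.12 × 0.05 = 0.006
  Personal: 0.58 × 0.02 = 0.0116
Total = 0.03952.
Largest term belongs to Promotions, so Promotions is most probable.

Promotions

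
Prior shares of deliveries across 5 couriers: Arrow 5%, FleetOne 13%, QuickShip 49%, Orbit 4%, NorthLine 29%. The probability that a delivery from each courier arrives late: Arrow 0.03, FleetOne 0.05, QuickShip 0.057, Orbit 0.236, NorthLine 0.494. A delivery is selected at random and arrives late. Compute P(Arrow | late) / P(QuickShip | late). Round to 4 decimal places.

0.0537

Unnormalized posteriors (prior × likelihood):
  Arrow: 0.05 × 0.03 = 0.0015
  FleetOne: 0.13 × 0.05 = 0.0065
  QuickShip: 0.49 × 0.057 = 0.02793
  Orbit: 0.04 × 0.236 = 0.00944
  NorthLine: 0.29 × 0.494 = 0.14326
Total = 0.18863.
The ratio is 0.0015 / 0.02793 (the normalizer cancels) = 0.0537.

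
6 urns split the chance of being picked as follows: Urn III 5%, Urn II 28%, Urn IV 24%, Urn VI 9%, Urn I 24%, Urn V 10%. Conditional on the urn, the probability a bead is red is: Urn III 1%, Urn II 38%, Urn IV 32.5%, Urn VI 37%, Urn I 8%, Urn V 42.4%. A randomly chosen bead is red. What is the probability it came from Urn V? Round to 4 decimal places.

0.1515

By Bayes' rule, posterior ∝ prior × likelihood:
  Urn III: 0.05 × 0.01 = 0.0005
  Urn II: 0.28 × 0.38 = 0.1064
  Urn IV: 0.24 × 0.325 = 0.078
  Urn VI: 0.09 × 0.37 = 0.0333
  Urn I: 0.24 × 0.08 = 0.0192
  Urn V: 0.1 × 0.424 = 0.0424
Sum = 0.2798.
P(Urn V | evidence) = 0.0424 / 0.2798 ≈ 0.1515.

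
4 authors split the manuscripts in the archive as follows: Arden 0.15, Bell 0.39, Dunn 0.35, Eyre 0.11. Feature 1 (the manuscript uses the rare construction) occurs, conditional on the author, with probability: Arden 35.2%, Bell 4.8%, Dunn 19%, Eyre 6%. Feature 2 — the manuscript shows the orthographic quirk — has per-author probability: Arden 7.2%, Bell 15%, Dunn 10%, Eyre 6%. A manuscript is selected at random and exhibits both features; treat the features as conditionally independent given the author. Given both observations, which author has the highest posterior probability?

Dunn

Prior × likelihood for each hypothesis:
  Arden: 0.15 × 0.352 × 0.072 = 0.0038016
  Bell: 0.39 × 0.048 × 0.15 = 0.002808
  Dunn: 0.35 × 0.19 × 0.1 = 0.00665
  Eyre: 0.11 × 0.06 × 0.06 = 0.000396
Sum = 0.0136556.
Largest term belongs to Dunn, so Dunn is most probable.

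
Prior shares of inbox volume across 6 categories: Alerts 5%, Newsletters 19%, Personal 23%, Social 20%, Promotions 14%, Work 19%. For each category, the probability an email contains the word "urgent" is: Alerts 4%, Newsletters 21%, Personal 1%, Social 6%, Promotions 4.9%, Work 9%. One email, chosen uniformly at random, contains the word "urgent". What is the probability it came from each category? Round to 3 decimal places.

Alerts 0.025, Newsletters 0.498, Personal 0.029, Social 0.150, Promotions 0.086, Work 0.213

Prior × likelihood for each hypothesis:
  Alerts: 0.05 × 0.04 = 0.002
  Newsletters: 0.19 × 0.21 = 0.0399
  Personal: 0.23 × 0.01 = 0.0023
  Social: 0.2 × 0.06 = 0.012
  Promotions: 0.14 × 0.049 = 0.00686
  Work: 0.19 × 0.09 = 0.0171
Normalizing constant = 0.08016.
P(Alerts | urgent-flag) = 0.002/0.08016 ≈ 0.025
P(Newsletters | urgent-flag) = 0.0399/0.08016 ≈ 0.498
P(Personal | urgent-flag) = 0.0023/0.08016 ≈ 0.029
P(Social | urgent-flag) = 0.012/0.08016 ≈ 0.150
P(Promotions | urgent-flag) = 0.00686/0.08016 ≈ 0.086
P(Work | urgent-flag) = 0.0171/0.08016 ≈ 0.213
(Check: 0.025+0.498+0.029+0.150+0.086+0.213 = 1.001.)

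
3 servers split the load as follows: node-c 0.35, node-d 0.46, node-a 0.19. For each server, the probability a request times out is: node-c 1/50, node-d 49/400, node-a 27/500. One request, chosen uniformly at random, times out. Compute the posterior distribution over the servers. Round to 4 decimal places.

node-c 0.0951, node-d 0.7655, node-a 0.1394

Compute prior × likelihood for every hypothesis:
  node-c: 0.35 × 0.02 = 0.007
  node-d: 0.46 × 0.1225 = 0.05635
  node-a: 0.19 × 0.054 = 0.01026
Normalizing constant = 0.07361.
P(node-c | timeout) = 0.007/0.07361 ≈ 0.0951
P(node-d | timeout) = 0.05635/0.07361 ≈ 0.7655
P(node-a | timeout) = 0.01026/0.07361 ≈ 0.1394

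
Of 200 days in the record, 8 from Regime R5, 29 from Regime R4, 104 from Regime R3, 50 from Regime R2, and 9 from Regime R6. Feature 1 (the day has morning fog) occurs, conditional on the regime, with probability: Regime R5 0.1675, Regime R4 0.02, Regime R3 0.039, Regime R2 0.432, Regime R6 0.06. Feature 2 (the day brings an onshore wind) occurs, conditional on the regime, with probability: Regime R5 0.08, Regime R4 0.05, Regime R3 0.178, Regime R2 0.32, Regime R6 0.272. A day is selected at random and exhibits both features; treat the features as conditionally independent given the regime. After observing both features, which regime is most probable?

Compute prior × likelihood for every hypothesis:
  Regime R5: 0.04 × 0.1675 × 0.08 = 0.000536
  Regime R4: 0.145 × 0.02 × 0.05 = 0.000145
  Regime R3: 0.52 × 0.039 × 0.178 = 0.00360984
  Regime R2: 0.25 × 0.432 × 0.32 = 0.03456
  Regime R6: 0.045 × 0.06 × 0.272 = 0.0007344
Normalizing constant = 0.03958524.
Largest term belongs to Regime R2, so Regime R2 is most probable.

Regime R2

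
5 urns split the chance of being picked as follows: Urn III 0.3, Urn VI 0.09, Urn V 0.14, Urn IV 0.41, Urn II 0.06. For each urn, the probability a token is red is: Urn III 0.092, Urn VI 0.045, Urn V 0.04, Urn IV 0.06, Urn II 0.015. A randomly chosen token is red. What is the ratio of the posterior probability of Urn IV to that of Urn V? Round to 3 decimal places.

Prior × likelihood for each hypothesis:
  Urn III: 0.3 × 0.092 = 0.0276
  Urn VI: 0.09 × 0.045 = 0.00405
  Urn V: 0.14 × 0.04 = 0.0056
  Urn IV: 0.41 × 0.06 = 0.0246
  Urn II: 0.06 × 0.015 = 0.0009
Normalizing constant = 0.06275.
The ratio is 0.0246 / 0.0056 (the normalizer cancels) = 4.393.

4.393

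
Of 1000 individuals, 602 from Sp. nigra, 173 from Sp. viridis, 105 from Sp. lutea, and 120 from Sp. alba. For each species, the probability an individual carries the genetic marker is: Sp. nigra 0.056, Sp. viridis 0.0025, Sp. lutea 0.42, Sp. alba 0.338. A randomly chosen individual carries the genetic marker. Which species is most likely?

Sp. lutea

By Bayes' rule, posterior ∝ prior × likelihood:
  Sp. nigra: 0.602 × 0.056 = 0.033712
  Sp. viridis: 0.173 × 0.0025 = 0.0004325
  Sp. lutea: 0.105 × 0.42 = 0.0441
  Sp. alba: 0.12 × 0.338 = 0.04056
Normalizing constant = 0.1188045.
Largest term belongs to Sp. lutea, so Sp. lutea is most probable.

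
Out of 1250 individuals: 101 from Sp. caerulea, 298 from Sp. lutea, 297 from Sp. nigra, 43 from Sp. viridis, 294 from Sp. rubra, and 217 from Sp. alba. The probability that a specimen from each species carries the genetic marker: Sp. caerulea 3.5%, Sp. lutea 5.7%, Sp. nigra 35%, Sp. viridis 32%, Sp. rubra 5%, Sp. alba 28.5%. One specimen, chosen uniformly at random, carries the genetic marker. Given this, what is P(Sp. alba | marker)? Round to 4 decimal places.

Unnormalized posteriors (prior × likelihood):
  Sp. caerulea: 0.0808 × 0.035 = 0.002828
  Sp. lutea: 0.2384 × 0.057 = 0.0135888
  Sp. nigra: 0.2376 × 0.35 = 0.08316
  Sp. viridis: 0.0344 × 0.32 = 0.011008
  Sp. rubra: 0.2352 × 0.05 = 0.01176
  Sp. alba: 0.1736 × 0.285 = 0.049476
Total = 0.1718208.
P(Sp. alba | evidence) = 0.049476 / 0.1718208 ≈ 0.2880.

0.2880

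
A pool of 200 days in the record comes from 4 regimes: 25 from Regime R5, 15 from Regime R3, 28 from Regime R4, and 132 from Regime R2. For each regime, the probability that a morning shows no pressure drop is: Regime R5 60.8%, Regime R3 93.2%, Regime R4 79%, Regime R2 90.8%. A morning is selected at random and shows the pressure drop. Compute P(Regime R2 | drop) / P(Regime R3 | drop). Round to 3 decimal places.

11.906

Taking complements, P(drop | each) = Regime R5 0.392, Regime R3 0.068, Regime R4 0.21, Regime R2 0.092.
Compute prior × likelihood for every hypothesis:
  Regime R5: 0.125 × 0.392 = 0.049
  Regime R3: 0.075 × 0.068 = 0.0051
  Regime R4: 0.14 × 0.21 = 0.0294
  Regime R2: 0.66 × 0.092 = 0.06072
Total = 0.14422.
The ratio is 0.06072 / 0.0051 (the normalizer cancels) = 11.906.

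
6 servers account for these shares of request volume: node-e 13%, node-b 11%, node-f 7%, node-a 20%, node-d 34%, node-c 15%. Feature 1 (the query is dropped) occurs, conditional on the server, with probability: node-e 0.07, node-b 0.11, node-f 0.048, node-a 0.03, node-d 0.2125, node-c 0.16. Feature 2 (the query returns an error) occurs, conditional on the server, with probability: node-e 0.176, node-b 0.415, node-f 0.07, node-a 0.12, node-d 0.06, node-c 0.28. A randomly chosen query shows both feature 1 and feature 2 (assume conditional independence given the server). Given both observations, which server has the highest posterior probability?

node-c

Compute prior × likelihood for every hypothesis:
  node-e: 0.13 × 0.07 × 0.176 = 0.0016016
  node-b: 0.11 × 0.11 × 0.415 = 0.0050215
  node-f: 0.07 × 0.048 × 0.07 = 0.0002352
  node-a: 0.2 × 0.03 × 0.12 = 0.00072
  node-d: 0.34 × 0.2125 × 0.06 = 0.004335
  node-c: 0.15 × 0.16 × 0.28 = 0.00672
Total = 0.0186333.
Largest term belongs to node-c, so node-c is most probable.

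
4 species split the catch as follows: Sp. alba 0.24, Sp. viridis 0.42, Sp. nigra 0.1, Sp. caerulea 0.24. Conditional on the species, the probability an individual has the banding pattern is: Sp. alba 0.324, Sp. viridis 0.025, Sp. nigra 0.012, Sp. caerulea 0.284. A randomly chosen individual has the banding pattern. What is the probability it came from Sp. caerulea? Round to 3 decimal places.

Unnormalized posteriors (prior × likelihood):
  Sp. alba: 0.24 × 0.324 = 0.07776
  Sp. viridis: 0.42 × 0.025 = 0.0105
  Sp. nigra: 0.1 × 0.012 = 0.0012
  Sp. caerulea: 0.24 × 0.284 = 0.06816
Normalizing constant = 0.15762.
P(Sp. caerulea | evidence) = 0.06816 / 0.15762 ≈ 0.432.

0.432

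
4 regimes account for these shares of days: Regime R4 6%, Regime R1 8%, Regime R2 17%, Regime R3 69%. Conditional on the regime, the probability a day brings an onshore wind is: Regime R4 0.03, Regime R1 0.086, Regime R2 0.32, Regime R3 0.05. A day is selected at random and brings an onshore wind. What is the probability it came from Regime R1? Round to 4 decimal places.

0.0705

Compute prior × likelihood for every hypothesis:
  Regime R4: 0.06 × 0.03 = 0.0018
  Regime R1: 0.08 × 0.086 = 0.00688
  Regime R2: 0.17 × 0.32 = 0.0544
  Regime R3: 0.69 × 0.05 = 0.0345
Sum = 0.09758.
P(Regime R1 | evidence) = 0.00688 / 0.09758 ≈ 0.0705.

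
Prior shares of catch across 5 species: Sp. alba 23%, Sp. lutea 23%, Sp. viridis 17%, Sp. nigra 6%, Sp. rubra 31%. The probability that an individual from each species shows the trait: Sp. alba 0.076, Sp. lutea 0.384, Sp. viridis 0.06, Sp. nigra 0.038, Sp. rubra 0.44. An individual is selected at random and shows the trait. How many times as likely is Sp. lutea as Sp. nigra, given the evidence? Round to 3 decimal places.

38.737

Compute prior × likelihood for every hypothesis:
  Sp. alba: 0.23 × 0.076 = 0.01748
  Sp. lutea: 0.23 × 0.384 = 0.08832
  Sp. viridis: 0.17 × 0.06 = 0.0102
  Sp. nigra: 0.06 × 0.038 = 0.00228
  Sp. rubra: 0.31 × 0.44 = 0.1364
Total = 0.25468.
The ratio is 0.08832 / 0.00228 (the normalizer cancels) = 38.737.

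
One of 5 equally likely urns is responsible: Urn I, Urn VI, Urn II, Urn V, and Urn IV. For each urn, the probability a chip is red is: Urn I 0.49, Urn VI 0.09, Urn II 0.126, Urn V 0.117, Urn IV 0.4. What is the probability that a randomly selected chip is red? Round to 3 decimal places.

0.245

With a uniform prior (1/5 each), posterior ∝ likelihood:
  Urn I: 0.49
  Urn VI: 0.09
  Urn II: 0.126
  Urn V: 0.117
  Urn IV: 0.4
P(red) = (1/5) × (0.49 + 0.09 + 0.126 + 0.117 + 0.4) = 1.223/5 ≈ 0.245.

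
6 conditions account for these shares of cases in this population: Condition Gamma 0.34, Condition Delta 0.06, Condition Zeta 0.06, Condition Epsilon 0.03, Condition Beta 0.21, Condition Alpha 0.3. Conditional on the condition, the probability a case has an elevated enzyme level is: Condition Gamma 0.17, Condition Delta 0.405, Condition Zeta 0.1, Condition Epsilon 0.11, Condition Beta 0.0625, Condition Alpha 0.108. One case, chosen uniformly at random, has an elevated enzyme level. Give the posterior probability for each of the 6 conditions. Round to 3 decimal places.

By Bayes' rule, posterior ∝ prior × likelihood:
  Condition Gamma: 0.34 × 0.17 = 0.0578
  Condition Delta: 0.06 × 0.405 = 0.0243
  Condition Zeta: 0.06 × 0.1 = 0.006
  Condition Epsilon: 0.03 × 0.11 = 0.0033
  Condition Beta: 0.21 × 0.0625 = 0.013125
  Condition Alpha: 0.3 × 0.108 = 0.0324
Normalizing constant = 0.136925.
P(Condition Gamma | elevated) = 0.0578/0.136925 ≈ 0.422
P(Condition Delta | elevated) = 0.0243/0.136925 ≈ 0.177
P(Condition Zeta | elevated) = 0.006/0.136925 ≈ 0.044
P(Condition Epsilon | elevated) = 0.0033/0.136925 ≈ 0.024
P(Condition Beta | elevated) = 0.013125/0.136925 ≈ 0.096
P(Condition Alpha | elevated) = 0.0324/0.136925 ≈ 0.237

Condition Gamma 0.422, Condition Delta 0.177, Condition Zeta 0.044, Condition Epsilon 0.024, Condition Beta 0.096, Condition Alpha 0.237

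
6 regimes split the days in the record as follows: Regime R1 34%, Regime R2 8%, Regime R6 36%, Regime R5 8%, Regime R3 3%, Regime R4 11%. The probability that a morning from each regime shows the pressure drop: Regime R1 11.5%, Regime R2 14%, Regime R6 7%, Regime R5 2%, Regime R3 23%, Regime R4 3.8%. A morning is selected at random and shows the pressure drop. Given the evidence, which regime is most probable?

Regime R1

Unnormalized posteriors (prior × likelihood):
  Regime R1: 0.34 × 0.115 = 0.0391
  Regime R2: 0.08 × 0.14 = 0.0112
  Regime R6: 0.36 × 0.07 = 0.0252
  Regime R5: 0.08 × 0.02 = 0.0016
  Regime R3: 0.03 × 0.23 = 0.0069
  Regime R4: 0.11 × 0.038 = 0.00418
Sum = 0.08818.
Largest term belongs to Regime R1, so Regime R1 is most probable.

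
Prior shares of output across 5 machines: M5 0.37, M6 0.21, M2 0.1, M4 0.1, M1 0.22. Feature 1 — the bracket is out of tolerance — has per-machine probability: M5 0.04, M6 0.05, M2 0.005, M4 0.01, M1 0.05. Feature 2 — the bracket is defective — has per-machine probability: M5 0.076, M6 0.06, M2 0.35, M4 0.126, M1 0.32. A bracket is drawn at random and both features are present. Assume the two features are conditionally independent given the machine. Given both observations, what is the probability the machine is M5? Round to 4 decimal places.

0.2017

Prior × likelihood for each hypothesis:
  M5: 0.37 × 0.04 × 0.076 = 0.0011248
  M6: 0.21 × 0.05 × 0.06 = 0.00063
  M2: 0.1 × 0.005 × 0.35 = 0.000175
  M4: 0.1 × 0.01 × 0.126 = 0.000126
  M1: 0.22 × 0.05 × 0.32 = 0.00352
Total = 0.0055758.
P(M5 | evidence) = 0.0011248 / 0.0055758 ≈ 0.2017.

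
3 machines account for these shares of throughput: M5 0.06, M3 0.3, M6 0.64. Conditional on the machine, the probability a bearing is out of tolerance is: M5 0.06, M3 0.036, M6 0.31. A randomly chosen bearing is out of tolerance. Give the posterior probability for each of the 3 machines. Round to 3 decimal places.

M5 0.017, M3 0.051, M6 0.932

By Bayes' rule, posterior ∝ prior × likelihood:
  M5: 0.06 × 0.06 = 0.0036
  M3: 0.3 × 0.036 = 0.0108
  M6: 0.64 × 0.31 = 0.1984
Sum = 0.2128.
P(M5 | oversize) = 0.0036/0.2128 ≈ 0.017
P(M3 | oversize) = 0.0108/0.2128 ≈ 0.051
P(M6 | oversize) = 0.1984/0.2128 ≈ 0.932
(Check: 0.017+0.051+0.932 = 1.000.)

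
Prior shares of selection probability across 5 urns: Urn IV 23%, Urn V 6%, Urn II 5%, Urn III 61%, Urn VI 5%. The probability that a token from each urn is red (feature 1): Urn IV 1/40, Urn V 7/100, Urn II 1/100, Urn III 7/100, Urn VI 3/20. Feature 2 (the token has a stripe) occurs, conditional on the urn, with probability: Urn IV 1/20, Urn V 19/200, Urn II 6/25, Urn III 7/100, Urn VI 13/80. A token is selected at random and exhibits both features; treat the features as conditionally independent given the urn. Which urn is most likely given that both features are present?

Urn III

Prior × likelihood for each hypothesis:
  Urn IV: 0.23 × 0.025 × 0.05 = 0.0002875
  Urn V: 0.06 × 0.07 × 0.095 = 0.000399
  Urn II: 0.05 × 0.01 × 0.24 = 0.00012
  Urn III: 0.61 × 0.07 × 0.07 = 0.002989
  Urn VI: 0.05 × 0.15 × 0.1625 = 0.00121875
Total = 0.00501425.
Largest term belongs to Urn III, so Urn III is most probable.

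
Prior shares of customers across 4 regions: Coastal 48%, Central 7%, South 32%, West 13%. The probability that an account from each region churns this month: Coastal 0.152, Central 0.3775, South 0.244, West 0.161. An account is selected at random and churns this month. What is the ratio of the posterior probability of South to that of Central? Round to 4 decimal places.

2.9548

Compute prior × likelihood for every hypothesis:
  Coastal: 0.48 × 0.152 = 0.07296
  Central: 0.07 × 0.3775 = 0.026425
  South: 0.32 × 0.244 = 0.07808
  West: 0.13 × 0.161 = 0.02093
Sum = 0.198395.
The ratio is 0.07808 / 0.026425 (the normalizer cancels) = 2.9548.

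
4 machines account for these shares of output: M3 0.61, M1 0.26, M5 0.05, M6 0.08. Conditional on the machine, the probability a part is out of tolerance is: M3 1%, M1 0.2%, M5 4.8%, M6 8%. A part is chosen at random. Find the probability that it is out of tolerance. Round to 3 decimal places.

Unnormalized posteriors (prior × likelihood):
  M3: 0.61 × 0.01 = 0.0061
  M1: 0.26 × 0.002 = 0.00052
  M5: 0.05 × 0.048 = 0.0024
  M6: 0.08 × 0.08 = 0.0064
P(oversize) = 0.0061 + 0.00052 + 0.0024 + 0.0064 = 0.01542 → 0.015.

0.015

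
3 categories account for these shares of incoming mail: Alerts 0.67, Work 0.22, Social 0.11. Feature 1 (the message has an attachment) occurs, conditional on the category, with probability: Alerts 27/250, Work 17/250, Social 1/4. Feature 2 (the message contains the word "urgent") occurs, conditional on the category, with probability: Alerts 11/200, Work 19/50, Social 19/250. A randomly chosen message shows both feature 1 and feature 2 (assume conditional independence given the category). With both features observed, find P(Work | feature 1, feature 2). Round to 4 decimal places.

0.4836

By Bayes' rule, posterior ∝ prior × likelihood:
  Alerts: 0.67 × 0.108 × 0.055 = 0.0039798
  Work: 0.22 × 0.068 × 0.38 = 0.0056848
  Social: 0.11 × 0.25 × 0.076 = 0.00209
Sum = 0.0117546.
P(Work | evidence) = 0.0056848 / 0.0117546 ≈ 0.4836.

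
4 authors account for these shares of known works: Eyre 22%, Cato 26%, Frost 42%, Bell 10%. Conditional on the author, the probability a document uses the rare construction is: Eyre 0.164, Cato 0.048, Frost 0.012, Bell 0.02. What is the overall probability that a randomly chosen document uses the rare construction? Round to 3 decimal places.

0.056

Unnormalized posteriors (prior × likelihood):
  Eyre: 0.22 × 0.164 = 0.03608
  Cato: 0.26 × 0.048 = 0.01248
  Frost: 0.42 × 0.012 = 0.00504
  Bell: 0.1 × 0.02 = 0.002
P(rare-form) = 0.03608 + 0.01248 + 0.00504 + 0.002 = 0.0556 → 0.056.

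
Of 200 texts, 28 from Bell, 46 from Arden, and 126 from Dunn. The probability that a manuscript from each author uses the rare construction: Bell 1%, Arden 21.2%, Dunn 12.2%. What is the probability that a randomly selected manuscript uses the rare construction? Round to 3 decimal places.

0.127

Prior × likelihood for each hypothesis:
  Bell: 0.14 × 0.01 = 0.0014
  Arden: 0.23 × 0.212 = 0.04876
  Dunn: 0.63 × 0.122 = 0.07686
P(rare-form) = 0.0014 + 0.04876 + 0.07686 = 0.12702 → 0.127.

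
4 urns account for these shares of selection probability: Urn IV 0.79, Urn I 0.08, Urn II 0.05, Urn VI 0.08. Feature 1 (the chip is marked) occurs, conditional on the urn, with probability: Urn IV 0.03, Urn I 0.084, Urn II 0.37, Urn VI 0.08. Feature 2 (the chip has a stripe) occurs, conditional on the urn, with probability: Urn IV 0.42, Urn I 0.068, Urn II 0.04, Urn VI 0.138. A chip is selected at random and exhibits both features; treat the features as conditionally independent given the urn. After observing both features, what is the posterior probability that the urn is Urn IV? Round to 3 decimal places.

Prior × likelihood for each hypothesis:
  Urn IV: 0.79 × 0.03 × 0.42 = 0.009954
  Urn I: 0.08 × 0.084 × 0.068 = 0.00045696
  Urn II: 0.05 × 0.37 × 0.04 = 0.00074
  Urn VI: 0.08 × 0.08 × 0.138 = 0.0008832
Total = 0.01203416.
P(Urn IV | evidence) = 0.009954 / 0.01203416 ≈ 0.827.

0.827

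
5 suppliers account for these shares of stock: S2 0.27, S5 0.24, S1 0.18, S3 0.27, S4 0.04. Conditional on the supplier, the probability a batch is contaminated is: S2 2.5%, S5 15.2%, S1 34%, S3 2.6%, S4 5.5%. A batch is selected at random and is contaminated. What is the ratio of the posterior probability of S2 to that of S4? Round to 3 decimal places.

Unnormalized posteriors (prior × likelihood):
  S2: 0.27 × 0.025 = 0.00675
  S5: 0.24 × 0.152 = 0.03648
  S1: 0.18 × 0.34 = 0.0612
  S3: 0.27 × 0.026 = 0.00702
  S4: 0.04 × 0.055 = 0.0022
Total = 0.11365.
The ratio is 0.00675 / 0.0022 (the normalizer cancels) = 3.068.

3.068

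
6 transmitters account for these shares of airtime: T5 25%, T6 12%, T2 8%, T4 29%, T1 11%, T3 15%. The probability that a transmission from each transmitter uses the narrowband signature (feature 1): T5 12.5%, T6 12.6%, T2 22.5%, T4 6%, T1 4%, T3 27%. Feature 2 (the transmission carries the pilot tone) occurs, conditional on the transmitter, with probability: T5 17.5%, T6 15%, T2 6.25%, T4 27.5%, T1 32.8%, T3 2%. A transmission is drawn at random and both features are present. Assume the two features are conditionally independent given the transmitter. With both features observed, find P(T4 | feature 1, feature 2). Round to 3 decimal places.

0.301

Prior × likelihood for each hypothesis:
  T5: 0.25 × 0.125 × 0.175 = 0.00546875
  T6: 0.12 × 0.126 × 0.15 = 0.002268
  T2: 0.08 × 0.225 × 0.0625 = 0.001125
  T4: 0.29 × 0.06 × 0.275 = 0.004785
  T1: 0.11 × 0.04 × 0.328 = 0.0014432
  T3: 0.15 × 0.27 × 0.02 = 0.00081
Sum = 0.01589995.
P(T4 | evidence) = 0.004785 / 0.01589995 ≈ 0.301.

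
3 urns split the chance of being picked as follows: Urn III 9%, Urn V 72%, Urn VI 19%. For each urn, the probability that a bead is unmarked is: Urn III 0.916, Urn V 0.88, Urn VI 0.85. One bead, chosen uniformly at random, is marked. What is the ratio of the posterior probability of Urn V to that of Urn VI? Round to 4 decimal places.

Taking complements, P(marked | each) = Urn III 0.084, Urn V 0.12, Urn VI 0.15.
Unnormalized posteriors (prior × likelihood):
  Urn III: 0.09 × 0.084 = 0.00756
  Urn V: 0.72 × 0.12 = 0.0864
  Urn VI: 0.19 × 0.15 = 0.0285
Total = 0.12246.
The ratio is 0.0864 / 0.0285 (the normalizer cancels) = 3.0316.

3.0316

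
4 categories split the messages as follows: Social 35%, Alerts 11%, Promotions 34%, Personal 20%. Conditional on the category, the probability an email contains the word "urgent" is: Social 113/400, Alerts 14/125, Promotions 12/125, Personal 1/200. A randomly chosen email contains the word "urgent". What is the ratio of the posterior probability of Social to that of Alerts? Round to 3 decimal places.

8.026

By Bayes' rule, posterior ∝ prior × likelihood:
  Social: 0.35 × 0.2825 = 0.098875
  Alerts: 0.11 × 0.112 = 0.01232
  Promotions: 0.34 × 0.096 = 0.03264
  Personal: 0.2 × 0.005 = 0.001
Total = 0.144835.
The ratio is 0.098875 / 0.01232 (the normalizer cancels) = 8.026.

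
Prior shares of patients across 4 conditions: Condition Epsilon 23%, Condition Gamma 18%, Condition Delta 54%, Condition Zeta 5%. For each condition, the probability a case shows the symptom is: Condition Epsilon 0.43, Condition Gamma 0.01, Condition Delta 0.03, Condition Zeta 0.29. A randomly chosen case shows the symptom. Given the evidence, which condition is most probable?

Condition Epsilon

Prior × likelihood for each hypothesis:
  Condition Epsilon: 0.23 × 0.43 = 0.0989
  Condition Gamma: 0.18 × 0.01 = 0.0018
  Condition Delta: 0.54 × 0.03 = 0.0162
  Condition Zeta: 0.05 × 0.29 = 0.0145
Sum = 0.1314.
Largest term belongs to Condition Epsilon, so Condition Epsilon is most probable.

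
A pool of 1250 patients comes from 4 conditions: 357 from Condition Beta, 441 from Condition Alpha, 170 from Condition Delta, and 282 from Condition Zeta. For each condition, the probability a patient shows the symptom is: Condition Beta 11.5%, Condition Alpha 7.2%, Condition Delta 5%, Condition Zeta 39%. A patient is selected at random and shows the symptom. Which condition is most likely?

By Bayes' rule, posterior ∝ prior × likelihood:
  Condition Beta: 0.2856 × 0.115 = 0.032844
  Condition Alpha: 0.3528 × 0.072 = 0.0254016
  Condition Delta: 0.136 × 0.05 = 0.0068
  Condition Zeta: 0.2256 × 0.39 = 0.087984
Sum = 0.1530296.
Largest term belongs to Condition Zeta, so Condition Zeta is most probable.

Condition Zeta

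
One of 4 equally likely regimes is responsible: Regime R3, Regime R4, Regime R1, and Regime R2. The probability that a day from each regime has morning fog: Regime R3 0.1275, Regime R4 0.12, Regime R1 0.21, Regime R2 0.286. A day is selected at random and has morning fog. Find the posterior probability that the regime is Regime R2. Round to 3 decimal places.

0.385

With a uniform prior (1/4 each), posterior ∝ likelihood:
  Regime R3: 0.1275
  Regime R4: 0.12
  Regime R1: 0.21
  Regime R2: 0.286
Sum = 0.7435.
P(Regime R2 | evidence) = 0.286 / 0.7435 ≈ 0.385.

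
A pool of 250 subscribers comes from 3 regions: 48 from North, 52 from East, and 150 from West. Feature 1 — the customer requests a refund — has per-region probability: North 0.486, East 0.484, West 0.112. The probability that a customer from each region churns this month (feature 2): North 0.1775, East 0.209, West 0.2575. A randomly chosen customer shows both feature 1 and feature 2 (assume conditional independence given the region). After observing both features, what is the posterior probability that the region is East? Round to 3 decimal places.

0.383

Prior × likelihood for each hypothesis:
  North: 0.192 × 0.486 × 0.1775 = 0.01656288
  East: 0.208 × 0.484 × 0.209 = 0.021040448
  West: 0.6 × 0.112 × 0.2575 = 0.017304
Sum = 0.054907328.
P(East | evidence) = 0.021040448 / 0.054907328 ≈ 0.383.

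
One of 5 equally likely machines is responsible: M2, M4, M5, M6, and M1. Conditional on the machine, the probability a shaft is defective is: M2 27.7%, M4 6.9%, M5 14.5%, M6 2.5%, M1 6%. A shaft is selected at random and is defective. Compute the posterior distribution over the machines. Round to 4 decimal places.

Since the prior is uniform, the posterior is proportional to the likelihood:
  M2: 0.277
  M4: 0.069
  M5: 0.145
  M6: 0.025
  M1: 0.06
Sum = 0.576.
P(M2 | defective) = 0.277/0.576 ≈ 0.4809
P(M4 | defective) = 0.069/0.576 ≈ 0.1198
P(M5 | defective) = 0.145/0.576 ≈ 0.2517
P(M6 | defective) = 0.025/0.576 ≈ 0.0434
P(M1 | defective) = 0.06/0.576 ≈ 0.1042
(Check: 0.4809+0.1198+0.2517+0.0434+0.1042 = 1.0000.)

M2 0.4809, M4 0.1198, M5 0.2517, M6 0.0434, M1 0.1042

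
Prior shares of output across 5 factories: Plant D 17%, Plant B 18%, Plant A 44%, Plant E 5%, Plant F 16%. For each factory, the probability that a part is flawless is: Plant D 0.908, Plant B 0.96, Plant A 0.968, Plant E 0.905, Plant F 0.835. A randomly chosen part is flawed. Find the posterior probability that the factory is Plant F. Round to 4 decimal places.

Taking complements, P(flawed | each) = Plant D 0.092, Plant B 0.04, Plant A 0.032, Plant E 0.095, Plant F 0.165.
Unnormalized posteriors (prior × likelihood):
  Plant D: 0.17 × 0.092 = 0.01564
  Plant B: 0.18 × 0.04 = 0.0072
  Plant A: 0.44 × 0.032 = 0.01408
  Plant E: 0.05 × 0.095 = 0.00475
  Plant F: 0.16 × 0.165 = 0.0264
Normalizing constant = 0.06807.
P(Plant F | evidence) = 0.0264 / 0.06807 ≈ 0.3878.

0.3878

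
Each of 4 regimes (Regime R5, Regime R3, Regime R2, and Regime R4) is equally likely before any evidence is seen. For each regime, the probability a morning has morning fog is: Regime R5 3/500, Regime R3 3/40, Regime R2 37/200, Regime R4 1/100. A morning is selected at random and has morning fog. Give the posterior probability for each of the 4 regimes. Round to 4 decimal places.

Since the prior is uniform, the posterior is proportional to the likelihood:
  Regime R5: 0.006
  Regime R3: 0.075
  Regime R2: 0.185
  Regime R4: 0.01
Total = 0.276.
P(Regime R5 | fog) = 0.006/0.276 ≈ 0.0217
P(Regime R3 | fog) = 0.075/0.276 ≈ 0.2717
P(Regime R2 | fog) = 0.185/0.276 ≈ 0.6703
P(Regime R4 | fog) = 0.01/0.276 ≈ 0.0362
(Check: 0.0217+0.2717+0.6703+0.0362 = 0.9999.)

Regime R5 0.0217, Regime R3 0.2717, Regime R2 0.6703, Regime R4 0.0362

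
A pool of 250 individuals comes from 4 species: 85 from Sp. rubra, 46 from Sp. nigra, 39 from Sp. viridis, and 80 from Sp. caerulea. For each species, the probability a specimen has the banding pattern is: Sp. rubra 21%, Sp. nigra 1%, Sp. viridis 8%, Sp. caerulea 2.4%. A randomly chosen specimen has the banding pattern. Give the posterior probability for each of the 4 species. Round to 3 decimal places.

Prior × likelihood for each hypothesis:
  Sp. rubra: 0.34 × 0.21 = 0.0714
  Sp. nigra: 0.184 × 0.01 = 0.00184
  Sp. viridis: 0.156 × 0.08 = 0.01248
  Sp. caerulea: 0.32 × 0.024 = 0.00768
Normalizing constant = 0.0934.
P(Sp. rubra | banded) = 0.0714/0.0934 ≈ 0.764
P(Sp. nigra | banded) = 0.00184/0.0934 ≈ 0.020
P(Sp. viridis | banded) = 0.01248/0.0934 ≈ 0.134
P(Sp. caerulea | banded) = 0.00768/0.0934 ≈ 0.082
(Check: 0.764+0.020+0.134+0.082 = 1.000.)

Sp. rubra 0.764, Sp. nigra 0.020, Sp. viridis 0.134, Sp. caerulea 0.082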